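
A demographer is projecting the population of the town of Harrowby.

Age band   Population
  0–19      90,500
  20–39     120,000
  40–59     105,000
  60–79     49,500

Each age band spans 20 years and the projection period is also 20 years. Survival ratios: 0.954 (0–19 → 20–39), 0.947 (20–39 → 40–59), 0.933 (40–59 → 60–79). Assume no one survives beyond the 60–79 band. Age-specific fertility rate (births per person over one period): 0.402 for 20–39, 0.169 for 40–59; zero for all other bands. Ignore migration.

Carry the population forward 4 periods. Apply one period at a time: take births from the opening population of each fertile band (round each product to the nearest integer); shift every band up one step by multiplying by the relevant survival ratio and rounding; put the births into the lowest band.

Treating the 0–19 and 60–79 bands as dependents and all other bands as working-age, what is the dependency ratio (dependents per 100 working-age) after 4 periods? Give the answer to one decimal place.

— Period 1 —
Births: 120000 × 0.402 = 48240 ; 105000 × 0.169 = 17745 — total 65985
20–39: 90500 × 0.954 = 86337
40–59: 120000 × 0.947 = 113640
60–79: 105000 × 0.933 = 97965
Giving 65985 / 86337 / 113640 / 97965.
— Period 2 —
Births: 86337 × 0.402 = 34707 ; 113640 × 0.169 = 19205 — total 53912
20–39: 65985 × 0.954 = 62950
40–59: 86337 × 0.947 = 81761
60–79: 113640 × 0.933 = 106026
Giving 53912 / 62950 / 81761 / 106026.
— Period 3 —
Births: 62950 × 0.402 = 25306 ; 81761 × 0.169 = 13818 — total 39124
20–39: 53912 × 0.954 = 51432
40–59: 62950 × 0.947 = 59614
60–79: 81761 × 0.933 = 76283
Giving 39124 / 51432 / 59614 / 76283.
— Period 4 —
Births: 51432 × 0.402 = 20676 ; 59614 × 0.169 = 10075 — total 30751
20–39: 39124 × 0.954 = 37324
40–59: 51432 × 0.947 = 48706
60–79: 59614 × 0.933 = 55620
Giving 30751 / 37324 / 48706 / 55620.
Dependents (band 0–19 + band 60–79) = 30751 + 55620 = 86371; working-age = 86030; ratio = 86371/86030 × 100 = 100.4

100.4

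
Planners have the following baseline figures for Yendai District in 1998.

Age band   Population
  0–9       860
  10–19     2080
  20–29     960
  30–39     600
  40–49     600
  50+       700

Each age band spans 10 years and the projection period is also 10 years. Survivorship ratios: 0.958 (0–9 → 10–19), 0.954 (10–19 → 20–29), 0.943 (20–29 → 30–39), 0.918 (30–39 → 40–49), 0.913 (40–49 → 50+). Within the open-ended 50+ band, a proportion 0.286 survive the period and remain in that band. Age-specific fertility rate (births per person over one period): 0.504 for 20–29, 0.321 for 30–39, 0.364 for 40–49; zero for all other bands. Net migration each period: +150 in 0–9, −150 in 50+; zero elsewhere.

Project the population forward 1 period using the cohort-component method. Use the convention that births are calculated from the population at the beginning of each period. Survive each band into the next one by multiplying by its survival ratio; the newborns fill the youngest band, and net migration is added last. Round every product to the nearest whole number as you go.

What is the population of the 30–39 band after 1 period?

— Period 1 —
Births: 960 * 0.504 = 484 ; 600 * 0.321 = 193 ; 600 * 0.364 = 218 — total 895
10–19: 860 * 0.958 = 824
20–29: 2080 * 0.954 = 1984
30–39: 960 * 0.943 = 905
40–49: 600 * 0.918 = 551
50+: 600 * 0.913 + 700 * 0.286 = 548 + 200 = 748
Net migration: 0–9 + 150 → 1045; 50+ − 150 → 598
Population now: 0–9=1045, 10–19=824, 20–29=1984, 30–39=905, 40–49=551, 50+=598

905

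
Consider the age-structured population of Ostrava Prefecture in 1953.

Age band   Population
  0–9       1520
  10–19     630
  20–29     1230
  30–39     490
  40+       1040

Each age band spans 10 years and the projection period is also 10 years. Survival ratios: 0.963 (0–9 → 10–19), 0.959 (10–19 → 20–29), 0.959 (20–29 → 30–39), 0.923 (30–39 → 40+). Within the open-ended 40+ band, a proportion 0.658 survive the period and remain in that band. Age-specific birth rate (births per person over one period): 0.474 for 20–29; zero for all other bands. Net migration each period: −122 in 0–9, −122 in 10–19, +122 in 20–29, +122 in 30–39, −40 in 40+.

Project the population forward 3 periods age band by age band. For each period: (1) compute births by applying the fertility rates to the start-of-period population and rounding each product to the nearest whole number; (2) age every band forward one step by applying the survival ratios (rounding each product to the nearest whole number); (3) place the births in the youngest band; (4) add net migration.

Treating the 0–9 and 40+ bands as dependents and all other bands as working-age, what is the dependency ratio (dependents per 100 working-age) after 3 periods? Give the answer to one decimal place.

Let band 1 be 0–9 through band 5 = 40+.
— Period 1 —
Births: 1230 × 0.474 = 583
Band 2: 1520 × 0.963 = 1464
Band 3: 630 × 0.959 = 604
Band 4: 1230 × 0.959 = 1180
Band 5: 490 × 0.923 + 1040 × 0.658 = 452 + 684 = 1136
Net migration: Band 1 − 122 → 461; Band 2 − 122 → 1342; Band 3 + 122 → 726; Band 4 + 122 → 1302; Band 5 − 40 → 1096
Giving 461 / 1342 / 726 / 1302 / 1096.
— Period 2 —
Births: 726 × 0.474 = 344
Band 2: 461 × 0.963 = 444
Band 3: 1342 × 0.959 = 1287
Band 4: 726 × 0.959 = 696
Band 5: 1302 × 0.923 + 1096 × 0.658 = 1202 + 721 = 1923
Net migration: Band 1 − 122 → 222; Band 2 − 122 → 322; Band 3 + 122 → 1409; Band 4 + 122 → 818; Band 5 − 40 → 1883
Giving 222 / 322 / 1409 / 818 / 1883.
— Period 3 —
Births: 1409 × 0.474 = 668
Band 2: 222 × 0.963 = 214
Band 3: 322 × 0.959 = 309
Band 4: 1409 × 0.959 = 1351
Band 5: 818 × 0.923 + 1883 × 0.658 = 755 + 1239 = 1994
Net migration: Band 1 − 122 → 546; Band 2 − 122 → 92; Band 3 + 122 → 431; Band 4 + 122 → 1473; Band 5 − 40 → 1954
Giving 546 / 92 / 431 / 1473 / 1954.
Dependents (band 0–9 + band 40+) = 546 + 1954 = 2500; working-age = 1996; ratio = 2500/1996 × 100 = 125.3

125.3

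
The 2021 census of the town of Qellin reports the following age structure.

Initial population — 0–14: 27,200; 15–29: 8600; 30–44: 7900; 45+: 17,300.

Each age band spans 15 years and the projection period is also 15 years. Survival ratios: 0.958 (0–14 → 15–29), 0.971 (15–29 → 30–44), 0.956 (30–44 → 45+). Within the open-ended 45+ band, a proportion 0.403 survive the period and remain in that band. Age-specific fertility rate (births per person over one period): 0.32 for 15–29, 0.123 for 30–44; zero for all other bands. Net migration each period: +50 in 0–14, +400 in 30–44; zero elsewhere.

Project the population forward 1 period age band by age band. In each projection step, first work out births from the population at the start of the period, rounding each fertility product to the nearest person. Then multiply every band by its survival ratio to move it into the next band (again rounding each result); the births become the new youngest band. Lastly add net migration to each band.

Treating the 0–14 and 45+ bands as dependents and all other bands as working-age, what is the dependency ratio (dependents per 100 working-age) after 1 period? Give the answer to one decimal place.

(Bands numbered youngest = 1 to oldest = 4.)
After projecting period 1:
Births: 8600 × 0.32 = 2752, 7900 × 0.123 = 972 ⇒ total 3724
Band 2: 27200 × 0.958 = 26058
Band 3: 8600 × 0.971 = 8351
Band 4: 7900 × 0.956 + 17300 × 0.403 = 7552 + 6972 = 14524
Net migration: Band 1 + 50 → 3774; Band 3 + 400 → 8751
End of period: [3774, 26058, 8751, 14524]
Dependents (band 0–14 + band 45+) = 3774 + 14524 = 18298; working-age = 34809; ratio = 18298/34809 × 100 = 52.6

52.6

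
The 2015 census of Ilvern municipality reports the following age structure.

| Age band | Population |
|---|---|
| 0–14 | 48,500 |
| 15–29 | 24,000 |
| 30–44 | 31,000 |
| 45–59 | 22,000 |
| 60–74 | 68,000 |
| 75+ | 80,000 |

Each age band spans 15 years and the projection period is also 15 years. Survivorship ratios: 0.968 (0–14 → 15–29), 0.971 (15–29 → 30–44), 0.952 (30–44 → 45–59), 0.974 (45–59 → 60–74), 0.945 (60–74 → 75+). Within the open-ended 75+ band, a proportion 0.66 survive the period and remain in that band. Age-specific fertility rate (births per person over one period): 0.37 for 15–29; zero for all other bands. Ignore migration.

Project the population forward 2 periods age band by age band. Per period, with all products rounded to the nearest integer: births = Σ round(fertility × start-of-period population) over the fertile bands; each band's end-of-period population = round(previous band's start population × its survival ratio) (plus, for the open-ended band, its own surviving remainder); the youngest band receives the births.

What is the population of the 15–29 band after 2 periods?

8596

Let group 1 be 0–14 through group 6 = 75+.
Period 1.
Births: 24000 × 0.37 = 8880
Group 2: 48500 × 0.968 = 46948
Group 3: 24000 × 0.971 = 23304
Group 4: 31000 × 0.952 = 29512
Group 5: 22000 × 0.974 = 21428
Group 6: 68000 × 0.945 + 80000 × 0.66 = 64260 + 52800 = 117060
Giving 8880 / 46948 / 23304 / 29512 / 21428 / 117060.
Period 2.
Births: 46948 × 0.37 = 17371
Group 2: 8880 × 0.968 = 8596
Group 3: 46948 × 0.971 = 45587
Group 4: 23304 × 0.952 = 22185
Group 5: 29512 × 0.974 = 28745
Group 6: 21428 × 0.945 + 117060 × 0.66 = 20249 + 77260 = 97509
Giving 17371 / 8596 / 45587 / 22185 / 28745 / 97509.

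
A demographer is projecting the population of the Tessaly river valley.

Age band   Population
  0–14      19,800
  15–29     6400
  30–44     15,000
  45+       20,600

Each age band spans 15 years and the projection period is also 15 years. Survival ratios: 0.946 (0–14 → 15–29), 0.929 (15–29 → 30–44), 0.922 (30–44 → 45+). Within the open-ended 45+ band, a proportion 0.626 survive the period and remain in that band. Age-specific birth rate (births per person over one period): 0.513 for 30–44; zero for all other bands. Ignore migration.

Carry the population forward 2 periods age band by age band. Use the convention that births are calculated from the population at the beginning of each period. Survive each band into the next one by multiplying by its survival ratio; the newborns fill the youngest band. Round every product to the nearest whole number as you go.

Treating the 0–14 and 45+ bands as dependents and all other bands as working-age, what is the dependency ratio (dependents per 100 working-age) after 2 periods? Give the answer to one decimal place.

[period 1]
Births: 15000 × 0.513 = 7695
15–29: 19800 × 0.946 = 18731
30–44: 6400 × 0.929 = 5946
45+: 15000 × 0.922 + 20600 × 0.626 = 13830 + 12896 = 26726
→ [7695, 18731, 5946, 26726]
[period 2]
Births: 5946 × 0.513 = 3050
15–29: 7695 × 0.946 = 7279
30–44: 18731 × 0.929 = 17401
45+: 5946 × 0.922 + 26726 × 0.626 = 5482 + 16730 = 22212
→ [3050, 7279, 17401, 22212]
Dependents (band 0–14 + band 45+) = 3050 + 22212 = 25262; working-age = 24680; ratio = 25262/24680 × 100 = 102.4

102.4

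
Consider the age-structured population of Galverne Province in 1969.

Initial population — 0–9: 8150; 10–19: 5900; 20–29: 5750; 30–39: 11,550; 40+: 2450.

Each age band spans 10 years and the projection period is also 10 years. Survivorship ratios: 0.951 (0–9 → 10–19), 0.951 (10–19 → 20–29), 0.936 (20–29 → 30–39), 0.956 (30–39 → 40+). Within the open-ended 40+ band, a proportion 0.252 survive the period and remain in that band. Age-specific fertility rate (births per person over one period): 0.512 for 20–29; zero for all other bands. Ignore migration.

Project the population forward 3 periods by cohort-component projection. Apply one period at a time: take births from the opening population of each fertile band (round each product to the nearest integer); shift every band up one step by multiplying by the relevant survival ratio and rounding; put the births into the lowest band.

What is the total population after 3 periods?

Period 1:
Births: 5750 × 0.512 = 2944
10–19: 8150 × 0.951 = 7751
20–29: 5900 × 0.951 = 5611
30–39: 5750 × 0.936 = 5382
40+: 11550 × 0.956 + 2450 × 0.252 = 11042 + 617 = 11659
Population now: 0–9=2944, 10–19=7751, 20–29=5611, 30–39=5382, 40+=11659
Period 2:
Births: 5611 × 0.512 = 2873
10–19: 2944 × 0.951 = 2800
20–29: 7751 × 0.951 = 7371
30–39: 5611 × 0.936 = 5252
40+: 5382 × 0.956 + 11659 × 0.252 = 5145 + 2938 = 8083
Population now: 0–9=2873, 10–19=2800, 20–29=7371, 30–39=5252, 40+=8083
Period 3:
Births: 7371 × 0.512 = 3774
10–19: 2873 × 0.951 = 2732
20–29: 2800 × 0.951 = 2663
30–39: 7371 × 0.936 = 6899
40+: 5252 × 0.956 + 8083 × 0.252 = 5021 + 2037 = 7058
Population now: 0–9=3774, 10–19=2732, 20–29=2663, 30–39=6899, 40+=7058
Total after period 3: 3774 + 2732 + 2663 + 6899 + 7058 = 23126

23126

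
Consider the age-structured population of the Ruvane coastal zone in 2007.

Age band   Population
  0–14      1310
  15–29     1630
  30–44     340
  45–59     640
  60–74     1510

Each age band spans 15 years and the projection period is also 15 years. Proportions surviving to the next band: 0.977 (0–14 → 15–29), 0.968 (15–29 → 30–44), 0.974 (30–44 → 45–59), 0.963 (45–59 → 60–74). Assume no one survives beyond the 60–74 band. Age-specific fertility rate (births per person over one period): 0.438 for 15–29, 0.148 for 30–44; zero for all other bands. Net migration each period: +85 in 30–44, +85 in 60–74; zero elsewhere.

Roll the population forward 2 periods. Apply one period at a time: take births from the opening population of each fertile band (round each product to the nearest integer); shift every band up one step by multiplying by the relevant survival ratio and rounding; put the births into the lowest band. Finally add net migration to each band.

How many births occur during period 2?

(Bands numbered youngest = 1 to oldest = 5.)
After projecting period 1:
Births: 1630 × 0.438 = 714 ; 340 × 0.148 = 50 — total 764
Band 2: 1310 × 0.977 = 1280
Band 3: 1630 × 0.968 = 1578
Band 4: 340 × 0.974 = 331
Band 5: 640 × 0.963 = 616
Net migration: Band 3 + 85 → 1663; Band 5 + 85 → 701
End of period: [764, 1280, 1663, 331, 701]
After projecting period 2:
Births: 1280 × 0.438 = 561 ; 1663 × 0.148 = 246 — total 807
Band 2: 764 × 0.977 = 746
Band 3: 1280 × 0.968 = 1239
Band 4: 1663 × 0.974 = 1620
Band 5: 331 × 0.963 = 319
Net migration: Band 3 + 85 → 1324; Band 5 + 85 → 404
End of period: [807, 746, 1324, 1620, 404]

807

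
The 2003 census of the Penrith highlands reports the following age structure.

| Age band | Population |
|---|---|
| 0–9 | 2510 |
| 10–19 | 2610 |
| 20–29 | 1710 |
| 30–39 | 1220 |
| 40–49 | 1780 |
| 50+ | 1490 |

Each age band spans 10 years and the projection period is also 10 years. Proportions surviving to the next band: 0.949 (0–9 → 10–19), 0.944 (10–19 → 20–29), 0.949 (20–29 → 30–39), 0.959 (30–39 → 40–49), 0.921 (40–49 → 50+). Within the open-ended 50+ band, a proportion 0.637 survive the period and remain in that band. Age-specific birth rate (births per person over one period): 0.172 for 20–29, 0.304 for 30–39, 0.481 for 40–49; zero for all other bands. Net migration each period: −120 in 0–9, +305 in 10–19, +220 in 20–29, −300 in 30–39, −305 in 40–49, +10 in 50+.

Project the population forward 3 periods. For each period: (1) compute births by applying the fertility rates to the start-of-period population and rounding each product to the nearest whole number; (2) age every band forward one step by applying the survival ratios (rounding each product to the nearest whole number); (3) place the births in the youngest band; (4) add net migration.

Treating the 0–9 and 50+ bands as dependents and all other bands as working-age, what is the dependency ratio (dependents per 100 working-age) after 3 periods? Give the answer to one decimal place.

54.1

After projecting period 1:
Births: 1710 × 0.172 = 294 ; 1220 × 0.304 = 371 ; 1780 × 0.481 = 856 — total 1521
10–19: 2510 × 0.949 = 2382
20–29: 2610 × 0.944 = 2464
30–39: 1710 × 0.949 = 1623
40–49: 1220 × 0.959 = 1170
50+: 1780 × 0.921 + 1490 × 0.637 = 1639 + 949 = 2588
Net migration: 0–9 − 120 → 1401; 10–19 + 305 → 2687; 20–29 + 220 → 2684; 30–39 − 300 → 1323; 40–49 − 305 → 865; 50+ + 10 → 2598
End of period: [1401, 2687, 2684, 1323, 865, 2598]
After projecting period 2:
Births: 2684 × 0.172 = 462 ; 1323 × 0.304 = 402 ; 865 × 0.481 = 416 — total 1280
10–19: 1401 × 0.949 = 1330
20–29: 2687 × 0.944 = 2537
30–39: 2684 × 0.949 = 2547
40–49: 1323 × 0.959 = 1269
50+: 865 × 0.921 + 2598 × 0.637 = 797 + 1655 = 2452
Net migration: 0–9 − 120 → 1160; 10–19 + 305 → 1635; 20–29 + 220 → 2757; 30–39 − 300 → 2247; 40–49 − 305 → 964; 50+ + 10 → 2462
End of period: [1160, 1635, 2757, 2247, 964, 2462]
After projecting period 3:
Births: 2757 × 0.172 = 474 ; 2247 × 0.304 = 683 ; 964 × 0.481 = 464 — total 1621
10–19: 1160 × 0.949 = 1101
20–29: 1635 × 0.944 = 1543
30–39: 2757 × 0.949 = 2616
40–49: 2247 × 0.959 = 2155
50+: 964 × 0.921 + 2462 × 0.637 = 888 + 1568 = 2456
Net migration: 0–9 − 120 → 1501; 10–19 + 305 → 1406; 20–29 + 220 → 1763; 30–39 − 300 → 2316; 40–49 − 305 → 1850; 50+ + 10 → 2466
End of period: [1501, 1406, 1763, 2316, 1850, 2466]
Dependents (band 0–9 + band 50+) = 1501 + 2466 = 3967; working-age = 7335; ratio = 3967/7335 × 100 = 54.1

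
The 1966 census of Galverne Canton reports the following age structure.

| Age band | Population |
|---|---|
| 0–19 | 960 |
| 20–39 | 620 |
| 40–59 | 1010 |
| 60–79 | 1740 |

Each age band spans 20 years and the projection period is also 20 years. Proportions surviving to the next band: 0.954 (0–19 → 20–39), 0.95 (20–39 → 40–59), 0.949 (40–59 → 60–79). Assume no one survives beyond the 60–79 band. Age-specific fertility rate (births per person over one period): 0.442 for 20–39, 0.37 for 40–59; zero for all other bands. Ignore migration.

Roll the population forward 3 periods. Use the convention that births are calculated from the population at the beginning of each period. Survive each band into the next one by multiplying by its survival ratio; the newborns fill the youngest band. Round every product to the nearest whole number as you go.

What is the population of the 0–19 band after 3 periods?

Period 1:
Births: 620 * 0.442 = 274 ; 1010 * 0.37 = 374 → total 648
20–39: 960 * 0.954 = 916
40–59: 620 * 0.95 = 589
60–79: 1010 * 0.949 = 958
Giving 648 / 916 / 589 / 958.
Period 2:
Births: 916 * 0.442 = 405 ; 589 * 0.37 = 218 → total 623
20–39: 648 * 0.954 = 618
40–59: 916 * 0.95 = 870
60–79: 589 * 0.949 = 559
Giving 623 / 618 / 870 / 559.
Period 3:
Births: 618 * 0.442 = 273 ; 870 * 0.37 = 322 → total 595
20–39: 623 * 0.954 = 594
40–59: 618 * 0.95 = 587
60–79: 870 * 0.949 = 826
Giving 595 / 594 / 587 / 826.

595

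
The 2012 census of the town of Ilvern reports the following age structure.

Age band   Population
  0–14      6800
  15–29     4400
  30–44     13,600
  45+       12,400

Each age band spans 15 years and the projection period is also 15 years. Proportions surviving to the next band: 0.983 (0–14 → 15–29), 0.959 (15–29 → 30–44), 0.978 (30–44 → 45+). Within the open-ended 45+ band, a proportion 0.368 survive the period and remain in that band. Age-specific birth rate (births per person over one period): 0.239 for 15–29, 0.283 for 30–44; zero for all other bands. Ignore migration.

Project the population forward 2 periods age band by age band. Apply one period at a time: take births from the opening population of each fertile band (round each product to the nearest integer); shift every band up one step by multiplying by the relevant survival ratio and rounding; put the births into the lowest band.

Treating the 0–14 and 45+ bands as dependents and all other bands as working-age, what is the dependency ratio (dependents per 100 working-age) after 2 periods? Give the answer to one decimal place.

120.2

Call the bands 1 to 4, youngest first.
After projecting period 1:
Births: 4400 × 0.239 = 1052  |  13600 × 0.283 = 3849 → 4901
Band 2: 6800 × 0.983 = 6684
Band 3: 4400 × 0.959 = 4220
Band 4: 13600 × 0.978 + 12400 × 0.368 = 13301 + 4563 = 17864
Population now: 0–14=4901, 15–29=6684, 30–44=4220, 45+=17864
After projecting period 2:
Births: 6684 × 0.239 = 1597  |  4220 × 0.283 = 1194 → 2791
Band 2: 4901 × 0.983 = 4818
Band 3: 6684 × 0.959 = 6410
Band 4: 4220 × 0.978 + 17864 × 0.368 = 4127 + 6574 = 10701
Population now: 0–14=2791, 15–29=4818, 30–44=6410, 45+=10701
Dependents (band 0–14 + band 45+) = 2791 + 10701 = 13492; working-age = 11228; ratio = 13492/11228 × 100 = 120.2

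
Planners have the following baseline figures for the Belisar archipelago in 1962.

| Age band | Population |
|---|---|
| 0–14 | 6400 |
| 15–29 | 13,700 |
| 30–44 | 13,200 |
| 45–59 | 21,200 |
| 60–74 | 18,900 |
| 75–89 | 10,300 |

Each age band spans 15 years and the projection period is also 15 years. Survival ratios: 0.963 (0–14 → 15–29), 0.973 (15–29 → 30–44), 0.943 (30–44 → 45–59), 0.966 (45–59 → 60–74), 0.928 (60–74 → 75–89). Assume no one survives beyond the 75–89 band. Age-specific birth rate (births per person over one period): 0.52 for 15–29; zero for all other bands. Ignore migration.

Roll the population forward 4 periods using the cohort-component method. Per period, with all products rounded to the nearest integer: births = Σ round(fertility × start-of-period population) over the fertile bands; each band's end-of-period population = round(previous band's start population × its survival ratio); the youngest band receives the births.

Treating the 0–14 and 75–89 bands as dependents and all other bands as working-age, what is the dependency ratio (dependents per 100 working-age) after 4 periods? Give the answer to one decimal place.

— Period 1 —
Births: 13700 * 0.52 = 7124
15–29: 6400 * 0.963 = 6163
30–44: 13700 * 0.973 = 13330
45–59: 13200 * 0.943 = 12448
60–74: 21200 * 0.966 = 20479
75–89: 18900 * 0.928 = 17539
Giving 7124 / 6163 / 13330 / 12448 / 20479 / 17539.
— Period 2 —
Births: 6163 * 0.52 = 3205
15–29: 7124 * 0.963 = 6860
30–44: 6163 * 0.973 = 5997
45–59: 13330 * 0.943 = 12570
60–74: 12448 * 0.966 = 12025
75–89: 20479 * 0.928 = 19005
Giving 3205 / 6860 / 5997 / 12570 / 12025 / 19005.
— Period 3 —
Births: 6860 * 0.52 = 3567
15–29: 3205 * 0.963 = 3086
30–44: 6860 * 0.973 = 6675
45–59: 5997 * 0.943 = 5655
60–74: 12570 * 0.966 = 12143
75–89: 12025 * 0.928 = 11159
Giving 3567 / 3086 / 6675 / 5655 / 12143 / 11159.
— Period 4 —
Births: 3086 * 0.52 = 1605
15–29: 3567 * 0.963 = 3435
30–44: 3086 * 0.973 = 3003
45–59: 6675 * 0.943 = 6295
60–74: 5655 * 0.966 = 5463
75–89: 12143 * 0.928 = 11269
Giving 1605 / 3435 / 3003 / 6295 / 5463 / 11269.
Dependents (band 0–14 + band 75–89) = 1605 + 11269 = 12874; working-age = 18196; ratio = 12874/18196 × 100 = 70.8

70.8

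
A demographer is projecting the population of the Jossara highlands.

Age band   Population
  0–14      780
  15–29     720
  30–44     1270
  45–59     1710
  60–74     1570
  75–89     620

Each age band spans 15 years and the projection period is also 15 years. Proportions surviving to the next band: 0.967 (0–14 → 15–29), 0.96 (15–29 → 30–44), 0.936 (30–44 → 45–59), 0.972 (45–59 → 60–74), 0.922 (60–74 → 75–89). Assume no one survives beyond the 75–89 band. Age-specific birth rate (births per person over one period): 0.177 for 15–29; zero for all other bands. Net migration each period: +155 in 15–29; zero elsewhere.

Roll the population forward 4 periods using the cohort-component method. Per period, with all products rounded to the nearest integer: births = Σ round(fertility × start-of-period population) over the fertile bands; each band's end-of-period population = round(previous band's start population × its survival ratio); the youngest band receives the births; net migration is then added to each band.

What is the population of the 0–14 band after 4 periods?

Period 1:
Births: 720 × 0.177 = 127
15–29: 780 × 0.967 = 754
30–44: 720 × 0.96 = 691
45–59: 1270 × 0.936 = 1189
60–74: 1710 × 0.972 = 1662
75–89: 1570 × 0.922 = 1448
Net migration: 15–29 + 155 → 909
Population now: 0–14=127, 15–29=909, 30–44=691, 45–59=1189, 60–74=1662, 75–89=1448
Period 2:
Births: 909 × 0.177 = 161
15–29: 127 × 0.967 = 123
30–44: 909 × 0.96 = 873
45–59: 691 × 0.936 = 647
60–74: 1189 × 0.972 = 1156
75–89: 1662 × 0.922 = 1532
Net migration: 15–29 + 155 → 278
Population now: 0–14=161, 15–29=278, 30–44=873, 45–59=647, 60–74=1156, 75–89=1532
Period 3:
Births: 278 × 0.177 = 49
15–29: 161 × 0.967 = 156
30–44: 278 × 0.96 = 267
45–59: 873 × 0.936 = 817
60–74: 647 × 0.972 = 629
75–89: 1156 × 0.922 = 1066
Net migration: 15–29 + 155 → 311
Population now: 0–14=49, 15–29=311, 30–44=267, 45–59=817, 60–74=629, 75–89=1066
Period 4:
Births: 311 × 0.177 = 55
15–29: 49 × 0.967 = 47
30–44: 311 × 0.96 = 299
45–59: 267 × 0.936 = 250
60–74: 817 × 0.972 = 794
75–89: 629 × 0.922 = 580
Net migration: 15–29 + 155 → 202
Population now: 0–14=55, 15–29=202, 30–44=299, 45–59=250, 60–74=794, 75–89=580

55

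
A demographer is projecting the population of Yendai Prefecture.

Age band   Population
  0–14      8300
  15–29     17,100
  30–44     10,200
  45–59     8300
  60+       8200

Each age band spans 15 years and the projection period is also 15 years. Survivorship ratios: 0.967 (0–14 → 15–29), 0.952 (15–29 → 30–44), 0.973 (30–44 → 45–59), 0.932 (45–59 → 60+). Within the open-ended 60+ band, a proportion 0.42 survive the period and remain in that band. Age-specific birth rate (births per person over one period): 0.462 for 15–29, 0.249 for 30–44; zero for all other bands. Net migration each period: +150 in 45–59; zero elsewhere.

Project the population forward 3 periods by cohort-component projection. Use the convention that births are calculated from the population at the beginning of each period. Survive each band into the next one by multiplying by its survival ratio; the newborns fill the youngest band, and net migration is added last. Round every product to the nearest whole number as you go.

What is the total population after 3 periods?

Call the bands 1 to 5, youngest first.
Period 1.
Births: 17100 * 0.462 = 7900  |  10200 * 0.249 = 2540 → 10440
Band 2: 8300 * 0.967 = 8026
Band 3: 17100 * 0.952 = 16279
Band 4: 10200 * 0.973 = 9925
Band 5: 8300 * 0.932 + 8200 * 0.42 = 7736 + 3444 = 11180
Net migration: Band 4 + 150 → 10075
Giving 10440 / 8026 / 16279 / 10075 / 11180.
Period 2.
Births: 8026 * 0.462 = 3708  |  16279 * 0.249 = 4053 → 7761
Band 2: 10440 * 0.967 = 10095
Band 3: 8026 * 0.952 = 7641
Band 4: 16279 * 0.973 = 15839
Band 5: 10075 * 0.932 + 11180 * 0.42 = 9390 + 4696 = 14086
Net migration: Band 4 + 150 → 15989
Giving 7761 / 10095 / 7641 / 15989 / 14086.
Period 3.
Births: 10095 * 0.462 = 4664  |  7641 * 0.249 = 1903 → 6567
Band 2: 7761 * 0.967 = 7505
Band 3: 10095 * 0.952 = 9610
Band 4: 7641 * 0.973 = 7435
Band 5: 15989 * 0.932 + 14086 * 0.42 = 14902 + 5916 = 20818
Net migration: Band 4 + 150 → 7585
Giving 6567 / 7505 / 9610 / 7585 / 20818.
Total after period 3: 6567 + 7505 + 9610 + 7585 + 20818 = 52085

52085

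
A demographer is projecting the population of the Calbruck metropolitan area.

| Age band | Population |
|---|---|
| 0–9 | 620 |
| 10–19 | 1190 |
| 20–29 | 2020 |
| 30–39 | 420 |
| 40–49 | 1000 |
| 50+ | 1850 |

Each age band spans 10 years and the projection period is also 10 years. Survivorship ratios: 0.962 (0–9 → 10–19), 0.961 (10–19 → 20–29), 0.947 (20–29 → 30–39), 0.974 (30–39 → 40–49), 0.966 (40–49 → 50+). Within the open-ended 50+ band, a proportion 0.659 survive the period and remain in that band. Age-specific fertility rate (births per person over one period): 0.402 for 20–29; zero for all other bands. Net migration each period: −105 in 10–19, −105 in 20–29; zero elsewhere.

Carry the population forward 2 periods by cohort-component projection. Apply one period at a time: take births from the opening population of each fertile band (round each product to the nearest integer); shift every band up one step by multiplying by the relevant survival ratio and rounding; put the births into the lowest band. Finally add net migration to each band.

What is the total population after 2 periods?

(Groups numbered youngest = 1 to oldest = 6.)
Period 1.
Births: 2020 * 0.402 = 812
Group 2: 620 * 0.962 = 596
Group 3: 1190 * 0.961 = 1144
Group 4: 2020 * 0.947 = 1913
Group 5: 420 * 0.974 = 409
Group 6: 1000 * 0.966 + 1850 * 0.659 = 966 + 1219 = 2185
Net migration: Group 2 − 105 → 491; Group 3 − 105 → 1039
End of period: [812, 491, 1039, 1913, 409, 2185]
Period 2.
Births: 1039 * 0.402 = 418
Group 2: 812 * 0.962 = 781
Group 3: 491 * 0.961 = 472
Group 4: 1039 * 0.947 = 984
Group 5: 1913 * 0.974 = 1863
Group 6: 409 * 0.966 + 2185 * 0.659 = 395 + 1440 = 1835
Net migration: Group 2 − 105 → 676; Group 3 − 105 → 367
End of period: [418, 676, 367, 984, 1863, 1835]
Total after period 2: 418 + 676 + 367 + 984 + 1863 + 1835 = 6143

6143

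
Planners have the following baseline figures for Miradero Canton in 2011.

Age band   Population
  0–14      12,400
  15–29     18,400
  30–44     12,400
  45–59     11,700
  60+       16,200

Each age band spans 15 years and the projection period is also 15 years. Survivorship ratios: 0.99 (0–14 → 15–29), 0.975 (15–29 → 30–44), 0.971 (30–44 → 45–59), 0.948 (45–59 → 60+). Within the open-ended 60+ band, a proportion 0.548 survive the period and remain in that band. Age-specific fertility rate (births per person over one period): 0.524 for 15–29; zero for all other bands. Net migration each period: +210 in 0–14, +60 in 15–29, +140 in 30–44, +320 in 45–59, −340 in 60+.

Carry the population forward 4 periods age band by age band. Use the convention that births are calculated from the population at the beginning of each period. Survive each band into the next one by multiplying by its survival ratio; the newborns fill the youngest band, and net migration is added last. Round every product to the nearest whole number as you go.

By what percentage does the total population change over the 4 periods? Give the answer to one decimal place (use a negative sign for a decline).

-26.4

Period 1.
Births: 18400 × 0.524 = 9642
15–29: 12400 × 0.99 = 12276
30–44: 18400 × 0.975 = 17940
45–59: 12400 × 0.971 = 12040
60+: 11700 × 0.948 + 16200 × 0.548 = 11092 + 8878 = 19970
Net migration: 0–14 + 210 → 9852; 15–29 + 60 → 12336; 30–44 + 140 → 18080; 45–59 + 320 → 12360; 60+ − 340 → 19630
→ [9852, 12336, 18080, 12360, 19630]
Period 2.
Births: 12336 × 0.524 = 6464
15–29: 9852 × 0.99 = 9753
30–44: 12336 × 0.975 = 12028
45–59: 18080 × 0.971 = 17556
60+: 12360 × 0.948 + 19630 × 0.548 = 11717 + 10757 = 22474
Net migration: 0–14 + 210 → 6674; 15–29 + 60 → 9813; 30–44 + 140 → 12168; 45–59 + 320 → 17876; 60+ − 340 → 22134
→ [6674, 9813, 12168, 17876, 22134]
Period 3.
Births: 9813 × 0.524 = 5142
15–29: 6674 × 0.99 = 6607
30–44: 9813 × 0.975 = 9568
45–59: 12168 × 0.971 = 11815
60+: 17876 × 0.948 + 22134 × 0.548 = 16946 + 12129 = 29075
Net migration: 0–14 + 210 → 5352; 15–29 + 60 → 6667; 30–44 + 140 → 9708; 45–59 + 320 → 12135; 60+ − 340 → 28735
→ [5352, 6667, 9708, 12135, 28735]
Period 4.
Births: 6667 × 0.524 = 3494
15–29: 5352 × 0.99 = 5298
30–44: 6667 × 0.975 = 6500
45–59: 9708 × 0.971 = 9426
60+: 12135 × 0.948 + 28735 × 0.548 = 11504 + 15747 = 27251
Net migration: 0–14 + 210 → 3704; 15–29 + 60 → 5358; 30–44 + 140 → 6640; 45–59 + 320 → 9746; 60+ − 340 → 26911
→ [3704, 5358, 6640, 9746, 26911]
Total: 71100 → 52359; change = -18741; percentage change = -26.4%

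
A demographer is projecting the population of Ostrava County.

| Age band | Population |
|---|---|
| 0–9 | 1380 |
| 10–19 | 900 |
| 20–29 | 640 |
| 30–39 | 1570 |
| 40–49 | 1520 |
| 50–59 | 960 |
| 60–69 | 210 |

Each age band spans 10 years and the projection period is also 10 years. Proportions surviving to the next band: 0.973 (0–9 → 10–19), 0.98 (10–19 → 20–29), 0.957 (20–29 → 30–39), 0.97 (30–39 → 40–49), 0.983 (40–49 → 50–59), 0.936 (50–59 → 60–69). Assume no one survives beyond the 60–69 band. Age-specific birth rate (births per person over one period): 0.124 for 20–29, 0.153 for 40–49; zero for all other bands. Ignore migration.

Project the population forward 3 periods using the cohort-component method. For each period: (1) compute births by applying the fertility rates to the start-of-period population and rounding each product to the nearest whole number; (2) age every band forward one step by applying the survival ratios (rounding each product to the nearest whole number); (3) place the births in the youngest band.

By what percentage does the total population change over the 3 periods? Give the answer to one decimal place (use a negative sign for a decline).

-31.1

[period 1]
Births: 640 × 0.124 = 79, 1520 × 0.153 = 233 — total 312
10–19: 1380 × 0.973 = 1343
20–29: 900 × 0.98 = 882
30–39: 640 × 0.957 = 612
40–49: 1570 × 0.97 = 1523
50–59: 1520 × 0.983 = 1494
60–69: 960 × 0.936 = 899
→ [312, 1343, 882, 612, 1523, 1494, 899]
[period 2]
Births: 882 × 0.124 = 109, 1523 × 0.153 = 233 — total 342
10–19: 312 × 0.973 = 304
20–29: 1343 × 0.98 = 1316
30–39: 882 × 0.957 = 844
40–49: 612 × 0.97 = 594
50–59: 1523 × 0.983 = 1497
60–69: 1494 × 0.936 = 1398
→ [342, 304, 1316, 844, 594, 1497, 1398]
[period 3]
Births: 1316 × 0.124 = 163, 594 × 0.153 = 91 — total 254
10–19: 342 × 0.973 = 333
20–29: 304 × 0.98 = 298
30–39: 1316 × 0.957 = 1259
40–49: 844 × 0.97 = 819
50–59: 594 × 0.983 = 584
60–69: 1497 × 0.936 = 1401
→ [254, 333, 298, 1259, 819, 584, 1401]
Total: 7180 → 4948; change = -2232; percentage change = -31.1%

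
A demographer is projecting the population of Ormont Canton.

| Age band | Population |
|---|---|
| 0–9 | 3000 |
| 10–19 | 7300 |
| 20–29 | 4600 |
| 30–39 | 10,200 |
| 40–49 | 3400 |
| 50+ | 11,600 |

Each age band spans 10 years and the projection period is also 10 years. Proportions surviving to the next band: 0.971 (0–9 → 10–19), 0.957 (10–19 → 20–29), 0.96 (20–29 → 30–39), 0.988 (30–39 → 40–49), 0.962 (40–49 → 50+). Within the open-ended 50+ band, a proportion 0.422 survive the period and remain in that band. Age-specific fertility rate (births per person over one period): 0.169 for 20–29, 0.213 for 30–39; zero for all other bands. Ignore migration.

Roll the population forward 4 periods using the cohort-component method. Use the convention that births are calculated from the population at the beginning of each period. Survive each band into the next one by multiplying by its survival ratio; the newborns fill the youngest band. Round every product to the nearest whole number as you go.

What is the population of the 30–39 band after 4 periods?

Call the bands 1 to 6, youngest first.
[period 1]
Births: 4600 × 0.169 = 777  |  10200 × 0.213 = 2173 — total 2950
Band 2: 3000 × 0.971 = 2913
Band 3: 7300 × 0.957 = 6986
Band 4: 4600 × 0.96 = 4416
Band 5: 10200 × 0.988 = 10078
Band 6: 3400 × 0.962 + 11600 × 0.422 = 3271 + 4895 = 8166
→ [2950, 2913, 6986, 4416, 10078, 8166]
[period 2]
Births: 6986 × 0.169 = 1181  |  4416 × 0.213 = 941 — total 2122
Band 2: 2950 × 0.971 = 2864
Band 3: 2913 × 0.957 = 2788
Band 4: 6986 × 0.96 = 6707
Band 5: 4416 × 0.988 = 4363
Band 6: 10078 × 0.962 + 8166 × 0.422 = 9695 + 3446 = 13141
→ [2122, 2864, 2788, 6707, 4363, 13141]
[period 3]
Births: 2788 × 0.169 = 471  |  6707 × 0.213 = 1429 — total 1900
Band 2: 2122 × 0.971 = 2060
Band 3: 2864 × 0.957 = 2741
Band 4: 2788 × 0.96 = 2676
Band 5: 6707 × 0.988 = 6627
Band 6: 4363 × 0.962 + 13141 × 0.422 = 4197 + 5546 = 9743
→ [1900, 2060, 2741, 2676, 6627, 9743]
[period 4]
Births: 2741 × 0.169 = 463  |  2676 × 0.213 = 570 — total 1033
Band 2: 1900 × 0.971 = 1845
Band 3: 2060 × 0.957 = 1971
Band 4: 2741 × 0.96 = 2631
Band 5: 2676 × 0.988 = 2644
Band 6: 6627 × 0.962 + 9743 × 0.422 = 6375 + 4112 = 10487
→ [1033, 1845, 1971, 2631, 2644, 10487]

2631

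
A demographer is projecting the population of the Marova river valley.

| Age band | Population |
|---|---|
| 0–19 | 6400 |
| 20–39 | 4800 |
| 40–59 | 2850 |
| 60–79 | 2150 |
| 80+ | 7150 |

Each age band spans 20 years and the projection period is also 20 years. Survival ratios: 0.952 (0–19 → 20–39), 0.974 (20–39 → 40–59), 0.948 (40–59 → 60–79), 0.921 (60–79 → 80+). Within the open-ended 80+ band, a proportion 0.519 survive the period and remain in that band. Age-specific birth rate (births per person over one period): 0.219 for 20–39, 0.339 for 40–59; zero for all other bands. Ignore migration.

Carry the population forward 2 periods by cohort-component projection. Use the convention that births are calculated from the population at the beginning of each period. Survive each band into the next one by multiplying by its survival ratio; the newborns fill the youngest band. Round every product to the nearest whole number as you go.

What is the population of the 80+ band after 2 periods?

5443

— Period 1 —
Births: 4800 × 0.219 = 1051  |  2850 × 0.339 = 966 → 2017
20–39: 6400 × 0.952 = 6093
40–59: 4800 × 0.974 = 4675
60–79: 2850 × 0.948 = 2702
80+: 2150 × 0.921 + 7150 × 0.519 = 1980 + 3711 = 5691
End of period: [2017, 6093, 4675, 2702, 5691]
— Period 2 —
Births: 6093 × 0.219 = 1334  |  4675 × 0.339 = 1585 → 2919
20–39: 2017 × 0.952 = 1920
40–59: 6093 × 0.974 = 5935
60–79: 4675 × 0.948 = 4432
80+: 2702 × 0.921 + 5691 × 0.519 = 2489 + 2954 = 5443
End of period: [2919, 1920, 5935, 4432, 5443]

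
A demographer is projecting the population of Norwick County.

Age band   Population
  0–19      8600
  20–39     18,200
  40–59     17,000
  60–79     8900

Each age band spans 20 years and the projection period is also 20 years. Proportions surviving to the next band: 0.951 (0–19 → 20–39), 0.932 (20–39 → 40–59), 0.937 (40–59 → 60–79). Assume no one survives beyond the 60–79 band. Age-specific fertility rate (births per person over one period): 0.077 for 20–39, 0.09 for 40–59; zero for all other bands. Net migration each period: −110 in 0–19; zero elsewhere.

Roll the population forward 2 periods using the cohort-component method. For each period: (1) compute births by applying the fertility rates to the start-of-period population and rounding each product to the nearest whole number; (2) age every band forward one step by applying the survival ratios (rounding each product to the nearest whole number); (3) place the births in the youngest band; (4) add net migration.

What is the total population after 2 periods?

28246

Let group 1 be 0–19 through group 4 = 60–79.
[period 1]
Births: 18200 × 0.077 = 1401, 17000 × 0.09 = 1530 → total 2931
Group 2: 8600 × 0.951 = 8179
Group 3: 18200 × 0.932 = 16962
Group 4: 17000 × 0.937 = 15929
Net migration: Group 1 − 110 → 2821
→ [2821, 8179, 16962, 15929]
[period 2]
Births: 8179 × 0.077 = 630, 16962 × 0.09 = 1527 → total 2157
Group 2: 2821 × 0.951 = 2683
Group 3: 8179 × 0.932 = 7623
Group 4: 16962 × 0.937 = 15893
Net migration: Group 1 − 110 → 2047
→ [2047, 2683, 7623, 15893]
Total after period 2: 2047 + 2683 + 7623 + 15893 = 28246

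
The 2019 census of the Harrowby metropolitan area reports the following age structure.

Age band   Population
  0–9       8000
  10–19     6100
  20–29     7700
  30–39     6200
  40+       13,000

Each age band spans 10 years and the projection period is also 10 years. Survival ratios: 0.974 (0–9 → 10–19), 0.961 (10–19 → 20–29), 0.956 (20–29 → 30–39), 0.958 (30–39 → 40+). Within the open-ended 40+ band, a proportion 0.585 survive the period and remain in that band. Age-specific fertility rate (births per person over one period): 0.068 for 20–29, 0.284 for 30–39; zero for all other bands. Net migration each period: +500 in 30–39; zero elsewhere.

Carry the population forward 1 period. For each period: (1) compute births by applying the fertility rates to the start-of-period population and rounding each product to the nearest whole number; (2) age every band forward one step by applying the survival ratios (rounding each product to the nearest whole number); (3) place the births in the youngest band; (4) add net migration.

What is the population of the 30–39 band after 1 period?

7861

(Bands numbered youngest = 1 to oldest = 5.)
After projecting period 1:
Births: 7700 × 0.068 = 524, 6200 × 0.284 = 1761 — total 2285
Band 2: 8000 × 0.974 = 7792
Band 3: 6100 × 0.961 = 5862
Band 4: 7700 × 0.956 = 7361
Band 5: 6200 × 0.958 + 13000 × 0.585 = 5940 + 7605 = 13545
Net migration: Band 4 + 500 → 7861
Giving 2285 / 7792 / 5862 / 7861 / 13545.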